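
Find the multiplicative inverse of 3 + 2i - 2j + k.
0.1667 - 0.1111i + 0.1111j - 0.0556k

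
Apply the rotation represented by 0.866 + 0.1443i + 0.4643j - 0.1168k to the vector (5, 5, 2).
(5.93, 3.597, -2.428)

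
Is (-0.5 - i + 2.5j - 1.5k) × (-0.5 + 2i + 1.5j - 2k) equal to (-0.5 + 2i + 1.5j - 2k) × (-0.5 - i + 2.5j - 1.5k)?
No: pq = -4.5 - 3.25i - 7j - 4.75k ≠ -4.5 + 2.25i + 3j + 8.25k = qp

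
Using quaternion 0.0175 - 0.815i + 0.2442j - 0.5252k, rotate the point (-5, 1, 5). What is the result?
(2.298, 0.062, -6.761)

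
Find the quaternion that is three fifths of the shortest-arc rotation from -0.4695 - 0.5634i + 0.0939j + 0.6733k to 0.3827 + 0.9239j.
-0.5606 - 0.3153i - 0.6665j + 0.3768k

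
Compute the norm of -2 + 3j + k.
√14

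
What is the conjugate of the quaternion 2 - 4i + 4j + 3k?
2 + 4i - 4j - 3k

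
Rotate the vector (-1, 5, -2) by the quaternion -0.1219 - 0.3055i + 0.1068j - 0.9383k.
(-1.781, -4.351, -2.81)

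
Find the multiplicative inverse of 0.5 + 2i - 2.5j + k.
0.0435 - 0.1739i + 0.2174j - 0.087k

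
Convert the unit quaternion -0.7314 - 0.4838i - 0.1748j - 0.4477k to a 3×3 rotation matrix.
[[0.538, -0.4858, 0.6889], [0.824, 0.131, -0.5512], [0.1775, 0.8642, 0.4708]]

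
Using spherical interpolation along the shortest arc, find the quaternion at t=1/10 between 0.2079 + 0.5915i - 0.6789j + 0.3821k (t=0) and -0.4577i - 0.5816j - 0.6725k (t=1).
0.2018 + 0.6402i - 0.5748j + 0.468k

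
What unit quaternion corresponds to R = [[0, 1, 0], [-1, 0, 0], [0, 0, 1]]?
0.7071 - 0.7071k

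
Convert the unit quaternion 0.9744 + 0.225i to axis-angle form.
axis = (1, 0, 0), θ = 26°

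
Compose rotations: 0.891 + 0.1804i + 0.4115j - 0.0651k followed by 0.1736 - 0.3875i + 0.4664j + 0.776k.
0.0832 - 0.6636i + 0.6018j + 0.4365k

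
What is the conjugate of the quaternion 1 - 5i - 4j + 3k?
1 + 5i + 4j - 3k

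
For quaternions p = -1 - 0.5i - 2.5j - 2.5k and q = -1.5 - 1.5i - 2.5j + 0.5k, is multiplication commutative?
No: pq = -4.25 - 5.25i + 10.25j + 0.75k ≠ -4.25 + 9.75i + 2.25j + 5.75k = qp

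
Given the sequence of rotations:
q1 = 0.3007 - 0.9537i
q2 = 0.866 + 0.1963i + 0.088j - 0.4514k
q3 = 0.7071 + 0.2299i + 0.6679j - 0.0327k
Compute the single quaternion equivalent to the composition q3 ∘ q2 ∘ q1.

q2 · q1 = 0.4476 - 0.7669i + 0.457j - 0.0518k
q3 · q2 · q1 = 0.1859 - 0.459i + 0.6591j + 0.566k
0.1859 - 0.459i + 0.6591j + 0.566k


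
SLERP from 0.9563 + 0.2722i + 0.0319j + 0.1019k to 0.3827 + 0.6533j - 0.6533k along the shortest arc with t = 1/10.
0.9589 + 0.2587i + 0.1159j + 0.0112k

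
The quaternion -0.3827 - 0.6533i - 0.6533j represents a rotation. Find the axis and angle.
axis = (-√2/2, -√2/2, 0), θ = 5π/4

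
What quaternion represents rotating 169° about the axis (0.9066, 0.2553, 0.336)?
0.0958 + 0.9024i + 0.2541j + 0.3345k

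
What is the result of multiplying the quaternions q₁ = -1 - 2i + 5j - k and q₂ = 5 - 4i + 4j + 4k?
-29 + 18i + 33j + 3k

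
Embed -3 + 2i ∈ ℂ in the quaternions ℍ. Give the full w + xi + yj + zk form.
-3 + 2i + 0j + 0k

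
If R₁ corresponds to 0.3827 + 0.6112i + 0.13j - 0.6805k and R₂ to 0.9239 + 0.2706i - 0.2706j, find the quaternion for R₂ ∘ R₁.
0.2234 + 0.8524i + 0.2007j - 0.4281k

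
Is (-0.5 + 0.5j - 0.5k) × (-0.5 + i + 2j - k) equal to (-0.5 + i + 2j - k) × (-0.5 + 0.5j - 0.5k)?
No: pq = -1.25 - 1.75j + 0.25k ≠ -1.25 - i - 0.75j + 1.25k = qp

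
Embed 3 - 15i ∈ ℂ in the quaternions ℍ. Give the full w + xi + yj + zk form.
3 - 15i + 0j + 0k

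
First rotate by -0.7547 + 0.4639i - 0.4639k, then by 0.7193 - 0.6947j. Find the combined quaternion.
-0.5429 + 0.656i + 0.5243j - 0.0114k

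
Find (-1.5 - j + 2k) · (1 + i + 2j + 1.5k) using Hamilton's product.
-2.5 - 7i - 2j + 0.75k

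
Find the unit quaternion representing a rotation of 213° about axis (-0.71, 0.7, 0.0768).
-0.284 - 0.6808i + 0.6712j + 0.0736k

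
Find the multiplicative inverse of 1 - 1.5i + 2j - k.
0.1212 + 0.1818i - 0.2424j + 0.1212k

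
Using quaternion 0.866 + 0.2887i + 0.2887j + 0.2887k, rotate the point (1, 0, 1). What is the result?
(1.333, 0.333, 0.333)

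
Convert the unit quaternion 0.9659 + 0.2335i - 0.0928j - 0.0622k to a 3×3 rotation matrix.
[[0.975, 0.0768, -0.2083], [-0.1635, 0.8832, -0.4395], [0.1502, 0.4626, 0.8737]]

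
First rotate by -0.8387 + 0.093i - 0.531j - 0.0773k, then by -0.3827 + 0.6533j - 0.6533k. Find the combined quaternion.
0.6174 - 0.433i - 0.4055j + 0.5167k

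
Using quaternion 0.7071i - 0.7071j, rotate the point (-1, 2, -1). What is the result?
(-2, 1, 1)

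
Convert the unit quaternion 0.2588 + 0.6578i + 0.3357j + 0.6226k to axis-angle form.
axis = (0.681, 0.3475, 0.6446), θ = 5π/6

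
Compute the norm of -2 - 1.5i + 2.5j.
3.536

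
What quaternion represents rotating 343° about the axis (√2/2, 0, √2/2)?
-0.989 + 0.1045i + 0.1045k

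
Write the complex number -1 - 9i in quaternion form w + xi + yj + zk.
-1 - 9i + 0j + 0k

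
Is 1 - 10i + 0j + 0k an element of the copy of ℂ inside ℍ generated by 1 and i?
Yes. The quaternion 1 - 10i has j- and k-coefficients y = z = 0, so it lies in the complex subalgebra spanned by 1 and i.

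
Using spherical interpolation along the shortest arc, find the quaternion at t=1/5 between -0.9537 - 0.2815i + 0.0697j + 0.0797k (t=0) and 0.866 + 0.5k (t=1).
-0.9703 - 0.2314i + 0.0573j - 0.042k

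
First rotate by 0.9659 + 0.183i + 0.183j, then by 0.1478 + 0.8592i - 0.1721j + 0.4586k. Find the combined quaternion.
0.017 + 0.773i - 0.0553j + 0.6317k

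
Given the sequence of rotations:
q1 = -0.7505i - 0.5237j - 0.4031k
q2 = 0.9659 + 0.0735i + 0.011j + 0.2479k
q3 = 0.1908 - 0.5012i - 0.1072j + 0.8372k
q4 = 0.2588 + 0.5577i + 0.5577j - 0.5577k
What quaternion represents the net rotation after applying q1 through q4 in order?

q2 · q1 = 0.1609 - 0.5995i - 0.6623j - 0.4196k
q3 · q2 · q1 = 0.0105 + 0.4044i - 0.8558j + 0.3223k
q4 · q3 · q2 · q1 = 0.4342 - 0.187i - 0.6209j - 0.6253k
0.4342 - 0.187i - 0.6209j - 0.6253k


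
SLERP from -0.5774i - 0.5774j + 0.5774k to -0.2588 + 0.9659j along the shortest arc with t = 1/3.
0.1 - 0.4225i - 0.7956j + 0.4225k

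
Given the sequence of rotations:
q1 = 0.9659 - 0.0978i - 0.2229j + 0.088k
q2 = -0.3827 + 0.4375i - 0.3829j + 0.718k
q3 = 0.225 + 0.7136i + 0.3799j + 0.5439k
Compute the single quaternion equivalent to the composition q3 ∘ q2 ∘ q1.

q2 · q1 = -0.4754 + 0.5864i - 0.3933j + 0.5249k
q3 · q2 · q1 = -0.6615 + 0.206i - 0.3247j - 0.6439k
-0.6615 + 0.206i - 0.3247j - 0.6439k


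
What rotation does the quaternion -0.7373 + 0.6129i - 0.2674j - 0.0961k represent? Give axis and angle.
axis = (0.9072, -0.3958, -0.1423), θ = 275°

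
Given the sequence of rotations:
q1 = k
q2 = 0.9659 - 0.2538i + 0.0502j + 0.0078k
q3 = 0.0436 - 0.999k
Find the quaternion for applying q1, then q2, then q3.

q2 · q1 = -0.0078 + 0.0502i + 0.2538j + 0.9659k
q3 · q2 · q1 = 0.9646 + 0.2557i - 0.0391j + 0.0499k
0.9646 + 0.2557i - 0.0391j + 0.0499k


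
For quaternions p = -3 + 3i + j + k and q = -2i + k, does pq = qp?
No: pq = 5 + 7i - 5j - k ≠ 5 + 5i + 5j - 5k = qp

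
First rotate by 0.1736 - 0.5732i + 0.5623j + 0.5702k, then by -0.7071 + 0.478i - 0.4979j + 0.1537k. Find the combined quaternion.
0.3436 + 0.118i - 0.8447j - 0.3931k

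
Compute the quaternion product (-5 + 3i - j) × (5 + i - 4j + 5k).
-32 + 5i - 36k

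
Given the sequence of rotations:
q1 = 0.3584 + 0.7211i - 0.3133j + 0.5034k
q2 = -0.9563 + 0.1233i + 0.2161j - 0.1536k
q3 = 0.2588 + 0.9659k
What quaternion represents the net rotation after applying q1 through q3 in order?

q2 · q1 = -0.2866 - 0.5847i + 0.2042j - 0.7309k
q3 · q2 · q1 = 0.6318 - 0.3486i - 0.5119j - 0.466k
0.6318 - 0.3486i - 0.5119j - 0.466k


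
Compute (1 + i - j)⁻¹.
0.3333 - 0.3333i + 0.3333j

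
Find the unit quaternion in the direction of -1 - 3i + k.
-0.3015 - 0.9045i + 0.3015k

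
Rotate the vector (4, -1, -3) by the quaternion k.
(-4, 1, -3)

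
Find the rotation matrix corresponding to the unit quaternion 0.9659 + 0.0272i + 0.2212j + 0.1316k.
[[0.8675, -0.2422, 0.4345], [0.2663, 0.9639, 0.0057], [-0.4202, 0.1108, 0.9007]]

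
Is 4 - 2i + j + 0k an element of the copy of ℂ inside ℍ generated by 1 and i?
No. The quaternion 4 - 2i + j has j-coefficient y = 1 and k-coefficient z = 0, not both zero, so it does not lie in the complex subalgebra spanned by 1 and i.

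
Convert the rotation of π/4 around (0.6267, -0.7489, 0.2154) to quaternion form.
0.9239 + 0.2398i - 0.2866j + 0.0824k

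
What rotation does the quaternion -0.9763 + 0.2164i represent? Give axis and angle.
axis = (1, 0, 0), θ = 335°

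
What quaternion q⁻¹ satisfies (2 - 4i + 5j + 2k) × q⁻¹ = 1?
0.0408 + 0.0816i - 0.102j - 0.0408k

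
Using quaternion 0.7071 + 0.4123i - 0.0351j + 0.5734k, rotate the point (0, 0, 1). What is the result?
(0.423, -0.623, 0.658)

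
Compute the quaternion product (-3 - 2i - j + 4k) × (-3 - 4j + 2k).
-3 + 20i + 19j - 10k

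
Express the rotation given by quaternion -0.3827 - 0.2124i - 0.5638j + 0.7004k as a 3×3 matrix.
[[-0.6169, 0.7756, 0.134], [-0.2966, -0.0713, -0.9523], [-0.7291, -0.6272, 0.274]]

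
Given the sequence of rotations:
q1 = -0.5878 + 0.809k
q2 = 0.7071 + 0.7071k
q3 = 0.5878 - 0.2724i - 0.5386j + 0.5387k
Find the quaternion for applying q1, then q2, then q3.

q2 · q1 = -0.9877 + 0.1564k
q3 · q2 · q1 = -0.6648 + 0.1848i + 0.5746j - 0.4401k
-0.6648 + 0.1848i + 0.5746j - 0.4401k


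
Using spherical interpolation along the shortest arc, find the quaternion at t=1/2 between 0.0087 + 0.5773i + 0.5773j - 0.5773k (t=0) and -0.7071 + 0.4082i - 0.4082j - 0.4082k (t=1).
-0.4454 + 0.6285i + 0.1078j - 0.6285k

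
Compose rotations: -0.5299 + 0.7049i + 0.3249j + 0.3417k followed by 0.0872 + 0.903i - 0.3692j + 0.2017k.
-0.6317 - 0.6087i + 0.0576j + 0.4765k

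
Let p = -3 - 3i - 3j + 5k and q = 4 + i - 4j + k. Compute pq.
-26 + 2i + 8j + 32k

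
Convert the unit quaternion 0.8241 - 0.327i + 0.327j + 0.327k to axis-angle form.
axis = (-√3/3, √3/3, √3/3), θ = 69°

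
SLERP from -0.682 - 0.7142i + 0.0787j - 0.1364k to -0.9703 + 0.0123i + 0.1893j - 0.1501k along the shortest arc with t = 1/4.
-0.8071 - 0.5596i + 0.1146j - 0.1492k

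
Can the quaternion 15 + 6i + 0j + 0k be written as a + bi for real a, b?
Yes. The quaternion 15 + 6i has j- and k-coefficients y = z = 0, so it lies in the complex subalgebra spanned by 1 and i.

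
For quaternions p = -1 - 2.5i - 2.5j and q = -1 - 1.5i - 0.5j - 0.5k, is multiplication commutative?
No: pq = -4 + 5.25i + 1.75j - 2k ≠ -4 + 2.75i + 4.25j + 3k = qp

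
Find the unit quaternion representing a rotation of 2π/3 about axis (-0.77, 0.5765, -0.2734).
0.5 - 0.6668i + 0.4993j - 0.2368k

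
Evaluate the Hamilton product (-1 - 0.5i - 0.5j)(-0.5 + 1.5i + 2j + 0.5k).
2.25 - 1.5i - 1.5j - 0.75k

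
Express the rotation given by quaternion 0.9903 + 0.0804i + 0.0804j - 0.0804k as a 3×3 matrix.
[[0.9741, 0.1722, 0.1463], [-0.1463, 0.9741, -0.1722], [-0.1722, 0.1463, 0.9741]]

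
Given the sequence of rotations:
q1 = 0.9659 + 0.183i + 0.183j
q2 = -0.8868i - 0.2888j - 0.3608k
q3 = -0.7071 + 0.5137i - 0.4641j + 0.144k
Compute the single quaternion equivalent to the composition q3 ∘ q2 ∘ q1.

q2 · q1 = 0.2151 - 0.7905i - 0.345j - 0.4579k
q3 · q2 · q1 = 0.1598 + 0.9317i + 0.2655j - 0.1893k
0.1598 + 0.9317i + 0.2655j - 0.1893k


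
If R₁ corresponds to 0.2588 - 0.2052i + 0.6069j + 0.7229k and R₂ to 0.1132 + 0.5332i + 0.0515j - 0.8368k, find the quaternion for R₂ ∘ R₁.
0.7124 + 0.6598i - 0.1317j + 0.1994k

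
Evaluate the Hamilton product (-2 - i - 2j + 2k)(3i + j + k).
3 - 10i + 5j + 3k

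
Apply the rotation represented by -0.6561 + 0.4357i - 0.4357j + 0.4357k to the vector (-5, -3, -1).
(-2.731, 3.843, 3.574)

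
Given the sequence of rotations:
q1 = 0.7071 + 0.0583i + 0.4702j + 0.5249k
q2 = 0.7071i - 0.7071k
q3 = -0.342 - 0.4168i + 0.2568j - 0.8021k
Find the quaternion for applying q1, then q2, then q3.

q2 · q1 = 0.3299 + 0.8325i - 0.4124j - 0.1675k
q3 · q2 · q1 = 0.2057 - 0.796i - 0.5118j - 0.2492k
0.2057 - 0.796i - 0.5118j - 0.2492k


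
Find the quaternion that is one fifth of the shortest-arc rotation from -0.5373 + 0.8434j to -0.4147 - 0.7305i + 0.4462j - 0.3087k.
-0.5495 - 0.1684i + 0.8153j - 0.0712k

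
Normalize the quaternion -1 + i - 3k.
-0.3015 + 0.3015i - 0.9045k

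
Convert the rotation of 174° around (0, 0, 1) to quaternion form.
0.0523 + 0.9986k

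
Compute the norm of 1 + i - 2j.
√6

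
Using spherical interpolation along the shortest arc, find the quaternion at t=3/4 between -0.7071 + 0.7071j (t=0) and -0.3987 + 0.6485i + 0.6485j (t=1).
-0.5042 + 0.5066i + 0.6994j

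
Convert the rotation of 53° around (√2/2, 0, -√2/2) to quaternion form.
0.8949 + 0.3155i - 0.3155k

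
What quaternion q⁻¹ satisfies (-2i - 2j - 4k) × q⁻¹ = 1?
0.0833i + 0.0833j + 0.1667k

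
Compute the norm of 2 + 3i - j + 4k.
√30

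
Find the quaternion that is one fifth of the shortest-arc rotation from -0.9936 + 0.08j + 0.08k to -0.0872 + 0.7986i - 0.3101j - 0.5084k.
-0.9664 + 0.2436i - 0.0189j - 0.0794k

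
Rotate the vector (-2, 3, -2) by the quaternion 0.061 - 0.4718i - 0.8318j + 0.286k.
(4.087, 0.371, 0.395)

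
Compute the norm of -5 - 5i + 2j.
√54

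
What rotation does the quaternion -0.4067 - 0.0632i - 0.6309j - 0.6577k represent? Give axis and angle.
axis = (-0.0692, -0.6906, -0.7199), θ = 228°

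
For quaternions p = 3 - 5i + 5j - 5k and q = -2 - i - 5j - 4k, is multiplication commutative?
No: pq = -6 - 38i - 40j + 28k ≠ -6 + 52i - 10j - 32k = qp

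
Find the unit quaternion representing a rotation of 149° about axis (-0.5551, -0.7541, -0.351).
0.2672 - 0.5349i - 0.7267j - 0.3382k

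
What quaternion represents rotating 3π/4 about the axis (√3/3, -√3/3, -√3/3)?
0.3827 + 0.5334i - 0.5334j - 0.5334k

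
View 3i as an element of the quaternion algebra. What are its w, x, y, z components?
0 + 3i + 0j + 0k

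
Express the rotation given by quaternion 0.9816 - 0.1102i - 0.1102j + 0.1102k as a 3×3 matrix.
[[0.9514, -0.1921, -0.2406], [0.2406, 0.9514, 0.1921], [0.1921, -0.2406, 0.9514]]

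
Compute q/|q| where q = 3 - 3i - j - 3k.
0.5669 - 0.5669i - 0.189j - 0.5669k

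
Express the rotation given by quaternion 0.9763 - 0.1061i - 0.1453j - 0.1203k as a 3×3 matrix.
[[0.9288, 0.2657, -0.2582], [-0.2041, 0.9485, 0.2421], [0.3092, -0.1722, 0.9353]]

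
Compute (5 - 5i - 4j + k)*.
5 + 5i + 4j - k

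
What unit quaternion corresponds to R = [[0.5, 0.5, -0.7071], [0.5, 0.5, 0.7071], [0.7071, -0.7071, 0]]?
0.7071 - 0.5i - 0.5j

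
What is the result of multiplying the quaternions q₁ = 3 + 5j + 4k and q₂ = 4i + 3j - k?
-11 - 5i + 25j - 23k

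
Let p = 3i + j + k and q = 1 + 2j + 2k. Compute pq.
-4 + 3i - 5j + 7k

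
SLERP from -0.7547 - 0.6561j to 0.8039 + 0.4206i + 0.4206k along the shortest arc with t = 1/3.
-0.8508 - 0.1595i - 0.4746j - 0.1595k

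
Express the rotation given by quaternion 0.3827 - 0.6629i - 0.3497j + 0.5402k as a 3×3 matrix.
[[0.1718, 0.0502, -0.9839], [0.8771, -0.4625, 0.1296], [-0.4485, -0.8852, -0.1235]]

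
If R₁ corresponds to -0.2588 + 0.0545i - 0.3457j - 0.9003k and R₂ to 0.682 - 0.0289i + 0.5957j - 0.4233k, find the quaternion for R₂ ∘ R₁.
-0.3501 - 0.638i - 0.439j - 0.5269k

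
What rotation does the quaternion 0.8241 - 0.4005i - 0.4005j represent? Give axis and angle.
axis = (-√2/2, -√2/2, 0), θ = 69°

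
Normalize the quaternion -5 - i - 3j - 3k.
-0.7538 - 0.1508i - 0.4523j - 0.4523k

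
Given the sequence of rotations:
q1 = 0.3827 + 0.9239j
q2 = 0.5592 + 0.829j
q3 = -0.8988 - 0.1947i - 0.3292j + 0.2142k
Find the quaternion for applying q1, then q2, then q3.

q2 · q1 = -0.5519 + 0.8339j
q3 · q2 · q1 = 0.7706 - 0.0712i - 0.5678j - 0.2806k
0.7706 - 0.0712i - 0.5678j - 0.2806k


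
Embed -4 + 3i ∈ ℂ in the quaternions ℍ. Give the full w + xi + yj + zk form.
-4 + 3i + 0j + 0k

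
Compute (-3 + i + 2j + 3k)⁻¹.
-0.1304 - 0.0435i - 0.087j - 0.1304k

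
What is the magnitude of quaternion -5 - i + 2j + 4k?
√46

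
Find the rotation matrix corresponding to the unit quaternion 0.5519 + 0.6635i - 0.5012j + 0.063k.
[[0.4897, -0.7346, -0.4696], [-0.5956, 0.1116, -0.7955], [0.6368, 0.6692, -0.3829]]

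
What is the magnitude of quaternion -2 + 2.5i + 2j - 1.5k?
4.062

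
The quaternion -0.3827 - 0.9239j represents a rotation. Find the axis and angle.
axis = (0, -1, 0), θ = 5π/4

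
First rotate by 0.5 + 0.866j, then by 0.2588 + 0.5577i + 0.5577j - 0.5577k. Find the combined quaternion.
-0.3536 + 0.7618i + 0.503j + 0.2041k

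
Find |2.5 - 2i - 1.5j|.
3.536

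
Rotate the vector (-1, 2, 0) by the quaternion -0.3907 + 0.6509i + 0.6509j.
(1.542, -0.542, -1.526)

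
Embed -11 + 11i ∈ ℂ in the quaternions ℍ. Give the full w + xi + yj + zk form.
-11 + 11i + 0j + 0k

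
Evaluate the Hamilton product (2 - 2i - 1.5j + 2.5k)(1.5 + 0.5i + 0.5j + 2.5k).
-1.5 - 7i + 5j + 8.5k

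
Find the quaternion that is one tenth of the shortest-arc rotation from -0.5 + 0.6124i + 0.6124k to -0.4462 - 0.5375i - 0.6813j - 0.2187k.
-0.4183 + 0.6603i + 0.093j + 0.6168k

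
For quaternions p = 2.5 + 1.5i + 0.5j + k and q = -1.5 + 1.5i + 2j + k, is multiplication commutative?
No: pq = -8 + 4.25j + 3.25k ≠ -8 + 3i + 4.25j - 1.25k = qp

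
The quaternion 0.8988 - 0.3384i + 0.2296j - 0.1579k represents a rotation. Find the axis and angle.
axis = (-0.772, 0.5238, -0.3602), θ = 52°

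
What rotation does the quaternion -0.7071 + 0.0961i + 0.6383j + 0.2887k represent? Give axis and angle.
axis = (0.1359, 0.9027, 0.4083), θ = 3π/2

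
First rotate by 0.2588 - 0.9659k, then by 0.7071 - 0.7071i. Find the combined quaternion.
0.183 - 0.183i - 0.683j - 0.683k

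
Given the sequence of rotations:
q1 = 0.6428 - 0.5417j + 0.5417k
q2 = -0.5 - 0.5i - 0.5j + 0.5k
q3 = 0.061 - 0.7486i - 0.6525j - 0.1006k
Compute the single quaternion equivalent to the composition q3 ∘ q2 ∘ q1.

q2 · q1 = -0.8631 - 0.3214i + 0.2203j + 0.3214k
q3 · q2 · q1 = -0.1172 + 0.439i + 0.8495j - 0.2682k
-0.1172 + 0.439i + 0.8495j - 0.2682k


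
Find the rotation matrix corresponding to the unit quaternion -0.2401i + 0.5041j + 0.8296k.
[[-0.8847, -0.2421, -0.3984], [-0.2421, -0.4918, 0.8364], [-0.3984, 0.8364, 0.3765]]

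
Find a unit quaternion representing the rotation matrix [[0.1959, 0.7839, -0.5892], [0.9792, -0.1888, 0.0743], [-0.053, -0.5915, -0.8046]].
-0.225 + 0.7398i + 0.5958j - 0.217k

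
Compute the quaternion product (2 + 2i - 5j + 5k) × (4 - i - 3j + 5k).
-30 - 4i - 41j + 19k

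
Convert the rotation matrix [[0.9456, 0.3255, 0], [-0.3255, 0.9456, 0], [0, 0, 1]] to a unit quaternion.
0.9863 - 0.165k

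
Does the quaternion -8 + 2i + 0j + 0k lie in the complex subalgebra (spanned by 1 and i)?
Yes. The quaternion -8 + 2i has j- and k-coefficients y = z = 0, so it lies in the complex subalgebra spanned by 1 and i.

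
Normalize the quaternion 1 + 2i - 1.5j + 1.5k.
0.3244 + 0.6489i - 0.4867j + 0.4867k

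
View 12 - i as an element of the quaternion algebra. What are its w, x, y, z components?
12 - i + 0j + 0k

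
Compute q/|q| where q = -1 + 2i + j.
-0.4082 + 0.8165i + 0.4082j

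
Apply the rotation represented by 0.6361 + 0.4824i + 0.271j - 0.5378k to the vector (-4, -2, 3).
(-3.512, -0.937, 3.973)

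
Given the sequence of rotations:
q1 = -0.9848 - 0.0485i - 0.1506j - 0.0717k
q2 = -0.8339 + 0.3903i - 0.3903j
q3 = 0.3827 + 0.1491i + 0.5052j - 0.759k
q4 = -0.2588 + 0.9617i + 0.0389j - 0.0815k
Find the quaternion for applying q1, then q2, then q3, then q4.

q2 · q1 = 0.7814 - 0.3159i + 0.5379j - 0.0179k
q3 · q2 · q1 = 0.0608 + 0.3948i + 0.8431j - 0.3601k
q4 · q3 · q2 · q1 = -0.4576 + 0.011i + 0.0983j + 0.8837k
-0.4576 + 0.011i + 0.0983j + 0.8837k


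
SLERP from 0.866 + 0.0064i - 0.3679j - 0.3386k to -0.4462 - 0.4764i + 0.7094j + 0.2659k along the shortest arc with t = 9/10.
0.5037 + 0.4372i - 0.6902j - 0.2807k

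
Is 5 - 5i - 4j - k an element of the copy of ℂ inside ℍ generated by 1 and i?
No. The quaternion 5 - 5i - 4j - k has j-coefficient y = -4 and k-coefficient z = -1, not both zero, so it does not lie in the complex subalgebra spanned by 1 and i.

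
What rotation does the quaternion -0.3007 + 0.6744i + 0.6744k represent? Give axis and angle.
axis = (√2/2, 0, √2/2), θ = 215°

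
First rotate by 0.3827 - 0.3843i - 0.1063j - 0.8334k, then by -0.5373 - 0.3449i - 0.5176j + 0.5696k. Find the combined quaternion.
0.0815 + 0.5664i - 0.6473j + 0.5035k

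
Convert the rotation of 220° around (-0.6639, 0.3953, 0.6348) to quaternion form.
-0.342 - 0.6239i + 0.3715j + 0.5965k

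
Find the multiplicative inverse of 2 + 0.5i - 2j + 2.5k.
0.1379 - 0.0345i + 0.1379j - 0.1724k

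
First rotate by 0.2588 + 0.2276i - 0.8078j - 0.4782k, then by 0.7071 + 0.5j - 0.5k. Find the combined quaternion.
0.3478 - 0.4821i - 0.5556j - 0.5813k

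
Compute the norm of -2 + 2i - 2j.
√12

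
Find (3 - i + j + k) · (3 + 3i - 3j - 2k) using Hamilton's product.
17 + 7i - 5j - 3k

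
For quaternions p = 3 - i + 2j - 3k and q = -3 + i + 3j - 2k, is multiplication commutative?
No: pq = -20 + 11i - 2j - 2k ≠ -20 + i + 8j + 8k = qp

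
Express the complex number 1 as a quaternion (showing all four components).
1 + 0i + 0j + 0k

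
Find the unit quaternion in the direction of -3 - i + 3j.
-0.6882 - 0.2294i + 0.6882j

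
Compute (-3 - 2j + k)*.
-3 + 2j - k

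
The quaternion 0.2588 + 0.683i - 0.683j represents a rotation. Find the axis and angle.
axis = (√2/2, -√2/2, 0), θ = 5π/6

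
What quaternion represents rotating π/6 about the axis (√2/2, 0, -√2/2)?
0.9659 + 0.183i - 0.183k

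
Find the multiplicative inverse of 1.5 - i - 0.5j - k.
0.3333 + 0.2222i + 0.1111j + 0.2222k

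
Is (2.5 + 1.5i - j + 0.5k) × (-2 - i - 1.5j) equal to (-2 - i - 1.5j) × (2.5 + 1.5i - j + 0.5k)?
No: pq = -5 - 4.75i - 2.25j - 4.25k ≠ -5 - 6.25i - 1.25j + 2.25k = qp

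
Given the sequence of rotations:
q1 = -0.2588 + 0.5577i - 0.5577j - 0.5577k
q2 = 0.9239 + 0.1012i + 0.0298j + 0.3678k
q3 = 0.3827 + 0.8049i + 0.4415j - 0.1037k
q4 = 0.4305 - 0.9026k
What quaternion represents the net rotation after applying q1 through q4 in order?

q2 · q1 = -0.0738 + 0.6776i - 0.2614j - 0.6835k
q3 · q2 · q1 = -0.5291 - 0.129i + 0.3473j - 0.7635k
q4 · q3 · q2 · q1 = -0.9169 + 0.2579i + 0.2659j + 0.1489k
-0.9169 + 0.2579i + 0.2659j + 0.1489k


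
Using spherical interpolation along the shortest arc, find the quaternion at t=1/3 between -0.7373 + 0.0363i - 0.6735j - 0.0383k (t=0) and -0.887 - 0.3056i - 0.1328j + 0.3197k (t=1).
-0.8431 - 0.0858i - 0.5233j + 0.0895k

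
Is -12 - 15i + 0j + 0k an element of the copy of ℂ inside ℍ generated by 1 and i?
Yes. The quaternion -12 - 15i has j- and k-coefficients y = z = 0, so it lies in the complex subalgebra spanned by 1 and i.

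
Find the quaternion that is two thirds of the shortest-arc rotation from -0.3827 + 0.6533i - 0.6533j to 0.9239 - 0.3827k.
-0.8733 + 0.274i - 0.274j + 0.2953k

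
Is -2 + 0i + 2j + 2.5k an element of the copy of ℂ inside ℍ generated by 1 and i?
No. The quaternion -2 + 2j + 2.5k has j-coefficient y = 2 and k-coefficient z = 2.5, not both zero, so it does not lie in the complex subalgebra spanned by 1 and i.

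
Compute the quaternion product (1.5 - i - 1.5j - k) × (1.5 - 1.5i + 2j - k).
2.75 - 0.25i + 1.25j - 7.25k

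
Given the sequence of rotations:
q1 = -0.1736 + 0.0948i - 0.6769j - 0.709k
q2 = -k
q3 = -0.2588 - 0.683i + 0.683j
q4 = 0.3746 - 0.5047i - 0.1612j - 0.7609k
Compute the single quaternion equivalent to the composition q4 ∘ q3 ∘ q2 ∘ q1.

q2 · q1 = -0.709 - 0.6769i - 0.0948j + 0.1736k
q3 · q2 · q1 = -0.2141 + 0.778i - 0.3411j + 0.4821k
q4 · q3 · q2 · q1 = 0.6243 + 0.0622i - 0.4419j + 0.6411k
0.6243 + 0.0622i - 0.4419j + 0.6411k


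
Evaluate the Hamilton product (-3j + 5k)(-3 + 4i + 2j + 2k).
-4 - 16i + 29j - 3k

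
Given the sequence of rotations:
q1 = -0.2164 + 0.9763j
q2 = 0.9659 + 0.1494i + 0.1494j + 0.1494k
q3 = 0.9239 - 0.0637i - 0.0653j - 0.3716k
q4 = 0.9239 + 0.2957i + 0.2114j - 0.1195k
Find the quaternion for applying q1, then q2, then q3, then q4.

q2 · q1 = -0.3549 - 0.1782i + 0.9107j + 0.1135k
q3 · q2 · q1 = -0.2376 + 0.189i + 0.938j + 0.1671k
q4 · q3 · q2 · q1 = -0.4537 + 0.2518i + 0.7444j + 0.4202k
-0.4537 + 0.2518i + 0.7444j + 0.4202k


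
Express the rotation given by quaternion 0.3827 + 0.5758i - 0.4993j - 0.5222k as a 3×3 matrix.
[[-0.044, -0.1753, -0.9835], [-0.9747, -0.2085, 0.0808], [-0.2192, 0.9622, -0.1617]]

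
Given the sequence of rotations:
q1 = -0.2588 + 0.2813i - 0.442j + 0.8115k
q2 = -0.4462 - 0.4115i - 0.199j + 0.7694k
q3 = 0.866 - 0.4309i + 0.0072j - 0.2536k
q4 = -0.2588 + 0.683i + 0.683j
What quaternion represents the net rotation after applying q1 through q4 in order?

q2 · q1 = -0.4811 + 0.1596i + 0.7991j - 0.3234k
q3 · q2 · q1 = -0.4356 + 0.5458i + 0.5087j - 0.5035k
q4 · q3 · q2 · q1 = -0.6075 - 0.7827i - 0.0853j + 0.105k
-0.6075 - 0.7827i - 0.0853j + 0.105k


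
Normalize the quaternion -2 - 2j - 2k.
-0.5774 - 0.5774j - 0.5774k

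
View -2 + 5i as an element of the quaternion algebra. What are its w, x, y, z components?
-2 + 5i + 0j + 0k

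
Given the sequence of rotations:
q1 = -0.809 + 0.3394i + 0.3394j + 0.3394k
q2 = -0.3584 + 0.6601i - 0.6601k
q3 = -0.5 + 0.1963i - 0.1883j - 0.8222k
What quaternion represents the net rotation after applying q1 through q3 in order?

q2 · q1 = 0.2899 - 0.4316i - 0.5697j + 0.6364k
q3 · q2 · q1 = 0.3557 - 0.3155i + 0.4602j - 0.7497k
0.3557 - 0.3155i + 0.4602j - 0.7497k


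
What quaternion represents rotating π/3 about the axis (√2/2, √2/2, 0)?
0.866 + 0.3536i + 0.3536j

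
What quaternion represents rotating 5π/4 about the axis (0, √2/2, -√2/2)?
-0.3827 + 0.6533j - 0.6533k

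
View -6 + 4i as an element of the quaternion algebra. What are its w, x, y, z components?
-6 + 4i + 0j + 0k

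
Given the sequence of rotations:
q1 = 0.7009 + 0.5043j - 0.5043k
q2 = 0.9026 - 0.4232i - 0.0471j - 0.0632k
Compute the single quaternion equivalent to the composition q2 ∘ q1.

q2 · q1 = 0.6245 - 0.241i + 0.2087j - 0.7129k
0.6245 - 0.241i + 0.2087j - 0.7129k


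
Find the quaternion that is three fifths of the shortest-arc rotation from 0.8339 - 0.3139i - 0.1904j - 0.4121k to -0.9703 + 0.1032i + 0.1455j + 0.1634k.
0.9299 - 0.1906i - 0.1661j - 0.2672k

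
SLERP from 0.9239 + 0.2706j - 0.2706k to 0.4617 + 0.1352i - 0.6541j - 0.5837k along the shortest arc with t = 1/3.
0.8916 + 0.0554i - 0.0624j - 0.445k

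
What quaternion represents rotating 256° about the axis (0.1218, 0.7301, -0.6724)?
-0.6157 + 0.096i + 0.5753j - 0.5299k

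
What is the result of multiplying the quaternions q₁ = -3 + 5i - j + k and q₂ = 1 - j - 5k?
1 + 11i + 27j + 11k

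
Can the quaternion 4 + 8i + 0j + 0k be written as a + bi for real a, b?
Yes. The quaternion 4 + 8i has j- and k-coefficients y = z = 0, so it lies in the complex subalgebra spanned by 1 and i.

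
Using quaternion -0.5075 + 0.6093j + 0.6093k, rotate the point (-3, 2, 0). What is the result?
(2.692, 2.37, -0.37)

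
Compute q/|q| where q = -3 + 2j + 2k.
-0.7276 + 0.4851j + 0.4851k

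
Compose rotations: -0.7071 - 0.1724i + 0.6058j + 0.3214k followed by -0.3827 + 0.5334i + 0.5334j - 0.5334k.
0.2109 + 0.1834i - 0.6885j + 0.6693k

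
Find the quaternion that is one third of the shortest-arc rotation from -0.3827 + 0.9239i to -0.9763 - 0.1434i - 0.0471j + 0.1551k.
-0.7358 + 0.6734i - 0.0208j + 0.0684k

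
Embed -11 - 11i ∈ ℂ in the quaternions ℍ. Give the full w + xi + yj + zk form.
-11 - 11i + 0j + 0k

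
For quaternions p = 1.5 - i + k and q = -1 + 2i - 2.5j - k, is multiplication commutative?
No: pq = 1.5 + 6.5i - 2.75j ≠ 1.5 + 1.5i - 4.75j - 5k = qp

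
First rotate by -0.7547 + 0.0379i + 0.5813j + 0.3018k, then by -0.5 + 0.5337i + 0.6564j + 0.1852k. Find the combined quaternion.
-0.0803 - 0.3313i - 0.9401j - 0.0053k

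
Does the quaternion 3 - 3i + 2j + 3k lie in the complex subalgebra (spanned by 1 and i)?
No. The quaternion 3 - 3i + 2j + 3k has j-coefficient y = 2 and k-coefficient z = 3, not both zero, so it does not lie in the complex subalgebra spanned by 1 and i.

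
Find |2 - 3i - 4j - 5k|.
√54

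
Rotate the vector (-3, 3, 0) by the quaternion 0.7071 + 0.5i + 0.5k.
(-3.621, -2.121, 0.621)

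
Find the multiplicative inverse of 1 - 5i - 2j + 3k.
0.0256 + 0.1282i + 0.0513j - 0.0769k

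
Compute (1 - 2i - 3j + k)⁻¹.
0.0667 + 0.1333i + 0.2j - 0.0667k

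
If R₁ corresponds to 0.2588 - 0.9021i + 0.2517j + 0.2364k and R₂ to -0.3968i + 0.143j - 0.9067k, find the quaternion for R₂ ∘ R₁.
-0.1796 + 0.1593i + 0.9487j - 0.2055k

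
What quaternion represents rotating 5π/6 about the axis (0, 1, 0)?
0.2588 + 0.9659j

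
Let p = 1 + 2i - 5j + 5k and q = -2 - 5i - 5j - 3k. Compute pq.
-2 + 31i - 14j - 48k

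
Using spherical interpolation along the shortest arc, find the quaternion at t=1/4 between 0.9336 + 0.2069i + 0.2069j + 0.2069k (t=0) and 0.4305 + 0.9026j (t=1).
0.8735 + 0.1661i + 0.4264j + 0.1661k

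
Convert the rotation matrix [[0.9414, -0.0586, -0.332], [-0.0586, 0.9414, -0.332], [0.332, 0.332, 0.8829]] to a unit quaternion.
0.9703 + 0.1711i - 0.1711j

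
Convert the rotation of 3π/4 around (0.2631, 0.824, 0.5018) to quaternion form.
0.3827 + 0.2431i + 0.7613j + 0.4636k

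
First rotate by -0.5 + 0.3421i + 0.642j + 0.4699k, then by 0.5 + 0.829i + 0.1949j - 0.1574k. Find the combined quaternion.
-0.5848 - 0.0508i - 0.2198j + 0.7792k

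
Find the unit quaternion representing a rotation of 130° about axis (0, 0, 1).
0.4226 + 0.9063k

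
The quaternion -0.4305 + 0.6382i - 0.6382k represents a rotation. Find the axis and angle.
axis = (√2/2, 0, -√2/2), θ = 231°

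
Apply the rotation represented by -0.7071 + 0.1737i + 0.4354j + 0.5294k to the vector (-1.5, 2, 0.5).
(1.493, 2.008, -0.489)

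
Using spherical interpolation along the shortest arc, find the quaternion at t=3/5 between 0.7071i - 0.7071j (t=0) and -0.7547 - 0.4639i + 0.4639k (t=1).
0.5398 + 0.6872i - 0.3553j - 0.3318k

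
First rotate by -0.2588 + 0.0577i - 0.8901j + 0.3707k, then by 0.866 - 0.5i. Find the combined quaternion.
-0.1953 + 0.1794i - 0.5855j + 0.7661k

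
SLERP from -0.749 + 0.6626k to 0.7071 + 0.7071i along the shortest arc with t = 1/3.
-0.8279 - 0.2761i + 0.4882k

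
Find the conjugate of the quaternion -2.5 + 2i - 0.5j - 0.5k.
-2.5 - 2i + 0.5j + 0.5k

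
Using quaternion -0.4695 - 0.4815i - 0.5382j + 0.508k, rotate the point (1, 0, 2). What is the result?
(-0.063, -1.957, -1.081)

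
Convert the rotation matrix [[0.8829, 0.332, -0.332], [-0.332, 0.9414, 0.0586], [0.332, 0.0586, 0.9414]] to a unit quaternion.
0.9703 - 0.1711j - 0.1711k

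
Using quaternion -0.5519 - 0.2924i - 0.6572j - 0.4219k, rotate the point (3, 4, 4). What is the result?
(2.904, 5.369, 1.934)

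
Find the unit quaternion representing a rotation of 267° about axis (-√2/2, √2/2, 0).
-0.6884 - 0.5129i + 0.5129j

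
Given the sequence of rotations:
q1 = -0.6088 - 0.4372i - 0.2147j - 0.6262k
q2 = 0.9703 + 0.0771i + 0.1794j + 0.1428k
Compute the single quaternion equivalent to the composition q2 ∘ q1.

q2 · q1 = -0.4291 - 0.5528i - 0.3317j - 0.6327k
-0.4291 - 0.5528i - 0.3317j - 0.6327k


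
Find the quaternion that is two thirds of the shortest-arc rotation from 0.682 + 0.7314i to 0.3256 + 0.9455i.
0.454 + 0.891i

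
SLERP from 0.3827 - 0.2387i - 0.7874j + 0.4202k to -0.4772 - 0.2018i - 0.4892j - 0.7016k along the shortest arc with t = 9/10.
0.5267 + 0.1618i + 0.3604j + 0.7527k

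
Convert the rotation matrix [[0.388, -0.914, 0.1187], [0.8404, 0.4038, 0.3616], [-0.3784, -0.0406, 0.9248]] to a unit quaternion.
0.8241 - 0.122i + 0.1508j + 0.5322k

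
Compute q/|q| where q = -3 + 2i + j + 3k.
-0.6255 + 0.417i + 0.2085j + 0.6255k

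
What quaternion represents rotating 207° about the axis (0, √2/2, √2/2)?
-0.2334 + 0.6876j + 0.6876k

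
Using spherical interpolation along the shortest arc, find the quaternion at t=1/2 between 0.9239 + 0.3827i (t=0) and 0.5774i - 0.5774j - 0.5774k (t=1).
0.5912 + 0.6144i - 0.3695j - 0.3695k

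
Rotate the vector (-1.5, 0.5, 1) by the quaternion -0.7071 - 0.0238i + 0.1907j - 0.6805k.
(-0.725, -1.687, 0.36)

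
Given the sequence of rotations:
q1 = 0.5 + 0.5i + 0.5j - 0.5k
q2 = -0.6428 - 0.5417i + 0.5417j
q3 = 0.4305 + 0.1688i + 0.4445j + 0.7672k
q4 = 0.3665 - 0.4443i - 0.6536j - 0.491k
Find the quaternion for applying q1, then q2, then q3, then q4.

q2 · q1 = -0.3214 - 0.8631i - 0.3214j - 0.2203k
q3 · q2 · q1 = 0.3192 - 0.2772i - 0.9062j - 0.012k
q4 · q3 · q2 · q1 = -0.6044 - 0.6805i - 0.41j + 0.0603k
-0.6044 - 0.6805i - 0.41j + 0.0603k


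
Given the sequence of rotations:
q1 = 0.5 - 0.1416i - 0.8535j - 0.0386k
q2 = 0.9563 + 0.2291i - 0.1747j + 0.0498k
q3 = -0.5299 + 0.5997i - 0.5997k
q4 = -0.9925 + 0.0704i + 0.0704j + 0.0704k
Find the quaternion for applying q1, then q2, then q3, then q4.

q2 · q1 = 0.3634 + 0.0284i - 0.9018j - 0.2323k
q3 · q2 · q1 = -0.3489 - 0.3379i + 0.6001j - 0.6356k
q4 · q3 · q2 · q1 = 0.3726 + 0.2238i - 0.5992j + 0.6723k
0.3726 + 0.2238i - 0.5992j + 0.6723k


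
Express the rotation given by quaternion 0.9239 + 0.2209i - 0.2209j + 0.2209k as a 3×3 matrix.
[[0.8048, -0.5058, -0.3106], [0.3106, 0.8048, -0.5058], [0.5058, 0.3106, 0.8048]]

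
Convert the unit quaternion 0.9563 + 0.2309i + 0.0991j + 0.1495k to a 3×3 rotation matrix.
[[0.9357, -0.2402, 0.2586], [0.3317, 0.8487, -0.412], [-0.1205, 0.4713, 0.8737]]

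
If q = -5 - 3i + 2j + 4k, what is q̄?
-5 + 3i - 2j - 4k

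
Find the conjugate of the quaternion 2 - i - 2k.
2 + i + 2k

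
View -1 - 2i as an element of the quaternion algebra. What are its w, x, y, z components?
-1 - 2i + 0j + 0k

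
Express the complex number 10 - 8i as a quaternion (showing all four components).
10 - 8i + 0j + 0k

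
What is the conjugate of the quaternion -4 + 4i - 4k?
-4 - 4i + 4k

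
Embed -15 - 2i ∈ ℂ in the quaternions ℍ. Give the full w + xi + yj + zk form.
-15 - 2i + 0j + 0k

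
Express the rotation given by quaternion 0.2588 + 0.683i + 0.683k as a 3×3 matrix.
[[0.067, -0.3535, 0.933], [0.3535, -0.866, -0.3535], [0.933, 0.3535, 0.067]]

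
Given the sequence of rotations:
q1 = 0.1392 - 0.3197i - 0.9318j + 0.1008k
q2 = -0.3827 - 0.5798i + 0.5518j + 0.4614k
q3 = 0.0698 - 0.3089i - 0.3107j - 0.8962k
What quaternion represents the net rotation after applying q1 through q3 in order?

q2 · q1 = 0.229 + 0.5272i + 0.3443j + 0.7423k
q3 · q2 · q1 = 0.9511 + 0.044i - 0.2903j - 0.096k
0.9511 + 0.044i - 0.2903j - 0.096k


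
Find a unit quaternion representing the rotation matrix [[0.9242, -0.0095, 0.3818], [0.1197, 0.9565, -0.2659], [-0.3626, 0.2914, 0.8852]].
0.9703 + 0.1436i + 0.1918j + 0.0333k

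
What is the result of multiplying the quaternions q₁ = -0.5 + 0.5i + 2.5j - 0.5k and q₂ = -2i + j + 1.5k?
-0.75 + 5.25i - 0.25j + 4.75k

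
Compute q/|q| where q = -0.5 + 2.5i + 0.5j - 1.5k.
-0.1667 + 0.8333i + 0.1667j - 0.5k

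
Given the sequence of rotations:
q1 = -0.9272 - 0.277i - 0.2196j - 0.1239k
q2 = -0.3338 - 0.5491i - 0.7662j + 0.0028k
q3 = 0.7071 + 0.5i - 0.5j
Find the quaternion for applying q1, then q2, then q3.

q2 · q1 = -0.0105 + 0.6971i + 0.7149j - 0.0529k
q3 · q2 · q1 = 0.0015 + 0.5141i + 0.5372j + 0.6686k
0.0015 + 0.5141i + 0.5372j + 0.6686k


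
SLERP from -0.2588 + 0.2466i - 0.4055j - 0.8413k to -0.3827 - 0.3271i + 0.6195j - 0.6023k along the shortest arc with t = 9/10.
-0.4002 - 0.2793i + 0.5372j - 0.688k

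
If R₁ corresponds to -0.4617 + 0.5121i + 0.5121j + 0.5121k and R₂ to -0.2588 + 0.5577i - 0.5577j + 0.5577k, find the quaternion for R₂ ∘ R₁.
-0.1661 - 0.9612i + 0.125j + 0.1812k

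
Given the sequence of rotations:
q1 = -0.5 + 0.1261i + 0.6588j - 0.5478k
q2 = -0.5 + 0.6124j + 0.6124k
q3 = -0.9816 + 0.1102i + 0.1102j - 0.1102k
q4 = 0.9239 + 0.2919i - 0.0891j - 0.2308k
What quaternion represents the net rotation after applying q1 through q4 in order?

q2 · q1 = 0.182 - 0.802i - 0.5584j - 0.1095k
q3 · q2 · q1 = -0.0408 + 0.7337i + 0.6686j + 0.1143k
q4 · q3 · q2 · q1 = -0.1659 + 0.8101i + 0.4187j + 0.3756k
-0.1659 + 0.8101i + 0.4187j + 0.3756k


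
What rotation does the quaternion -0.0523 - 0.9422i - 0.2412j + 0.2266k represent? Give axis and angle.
axis = (-0.9435, -0.2415, 0.2269), θ = 186°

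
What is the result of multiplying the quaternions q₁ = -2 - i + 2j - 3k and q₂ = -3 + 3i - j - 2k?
5 - 10i - 15j + 8k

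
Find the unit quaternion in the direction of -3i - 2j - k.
-0.8018i - 0.5345j - 0.2673k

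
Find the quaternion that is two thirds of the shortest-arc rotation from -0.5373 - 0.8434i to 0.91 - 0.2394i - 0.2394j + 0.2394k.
-0.9477 - 0.176i + 0.1883j - 0.1883k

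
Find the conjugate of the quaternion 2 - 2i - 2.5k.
2 + 2i + 2.5k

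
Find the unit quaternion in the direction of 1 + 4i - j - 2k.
0.2132 + 0.8528i - 0.2132j - 0.4264k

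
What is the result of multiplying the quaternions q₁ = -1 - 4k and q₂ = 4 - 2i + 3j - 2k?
-12 + 14i + 5j - 14k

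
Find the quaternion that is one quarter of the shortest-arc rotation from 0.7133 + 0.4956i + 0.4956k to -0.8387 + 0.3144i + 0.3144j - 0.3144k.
0.8125 + 0.3067i - 0.0904j + 0.4874k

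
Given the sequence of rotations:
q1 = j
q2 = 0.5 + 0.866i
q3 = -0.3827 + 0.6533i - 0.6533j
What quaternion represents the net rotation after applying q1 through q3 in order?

q2 · q1 = 0.5j + 0.866k
q3 · q2 · q1 = 0.3266 - 0.5658i - 0.7571j - 0.0048k
0.3266 - 0.5658i - 0.7571j - 0.0048k


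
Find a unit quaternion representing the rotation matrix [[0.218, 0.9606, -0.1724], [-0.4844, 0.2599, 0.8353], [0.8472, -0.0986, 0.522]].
0.7071 - 0.3302i - 0.3605j - 0.5109k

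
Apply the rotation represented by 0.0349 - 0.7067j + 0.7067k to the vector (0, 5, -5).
(0, 5, -5)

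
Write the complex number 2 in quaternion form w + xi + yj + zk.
2 + 0i + 0j + 0k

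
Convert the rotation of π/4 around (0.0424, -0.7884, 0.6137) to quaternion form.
0.9239 + 0.0162i - 0.3017j + 0.2349k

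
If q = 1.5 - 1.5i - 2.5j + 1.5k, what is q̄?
1.5 + 1.5i + 2.5j - 1.5k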